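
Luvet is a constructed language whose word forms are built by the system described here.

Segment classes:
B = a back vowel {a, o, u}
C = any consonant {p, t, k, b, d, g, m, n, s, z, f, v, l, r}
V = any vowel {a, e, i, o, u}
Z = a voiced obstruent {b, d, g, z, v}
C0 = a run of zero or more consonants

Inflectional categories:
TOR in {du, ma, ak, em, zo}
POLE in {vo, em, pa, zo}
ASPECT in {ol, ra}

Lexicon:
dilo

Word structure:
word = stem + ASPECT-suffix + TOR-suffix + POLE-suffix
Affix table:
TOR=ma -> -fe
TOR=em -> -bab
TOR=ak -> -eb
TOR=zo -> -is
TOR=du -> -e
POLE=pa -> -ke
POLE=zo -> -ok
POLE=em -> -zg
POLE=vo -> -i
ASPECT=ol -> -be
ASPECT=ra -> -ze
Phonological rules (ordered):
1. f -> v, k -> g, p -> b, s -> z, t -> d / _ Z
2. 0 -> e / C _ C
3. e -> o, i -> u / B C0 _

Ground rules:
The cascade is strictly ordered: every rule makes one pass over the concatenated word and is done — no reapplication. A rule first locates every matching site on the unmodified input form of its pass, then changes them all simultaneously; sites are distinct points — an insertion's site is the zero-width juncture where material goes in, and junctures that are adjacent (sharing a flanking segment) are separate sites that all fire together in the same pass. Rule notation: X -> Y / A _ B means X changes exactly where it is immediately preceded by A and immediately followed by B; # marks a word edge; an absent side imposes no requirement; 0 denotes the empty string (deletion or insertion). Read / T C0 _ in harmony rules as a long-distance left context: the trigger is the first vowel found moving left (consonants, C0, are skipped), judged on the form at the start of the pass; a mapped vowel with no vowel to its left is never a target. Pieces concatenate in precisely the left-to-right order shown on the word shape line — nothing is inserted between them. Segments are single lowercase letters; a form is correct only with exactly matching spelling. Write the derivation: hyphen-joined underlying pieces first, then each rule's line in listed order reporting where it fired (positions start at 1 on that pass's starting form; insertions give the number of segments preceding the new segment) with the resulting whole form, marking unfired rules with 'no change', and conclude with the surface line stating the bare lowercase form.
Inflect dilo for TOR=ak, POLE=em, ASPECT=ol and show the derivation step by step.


underlying: dilo-be-eb-zg
1. f -> v, k -> g, p -> b, s -> z, t -> d / _ Z: no change
2. 0 -> e / C _ C: inserts after position(s) 8, 9: dilobeebezeg
3. e -> o, i -> u / B C0 _: fires at position(s) 6: diloboebezeg
surface: diloboebezeg


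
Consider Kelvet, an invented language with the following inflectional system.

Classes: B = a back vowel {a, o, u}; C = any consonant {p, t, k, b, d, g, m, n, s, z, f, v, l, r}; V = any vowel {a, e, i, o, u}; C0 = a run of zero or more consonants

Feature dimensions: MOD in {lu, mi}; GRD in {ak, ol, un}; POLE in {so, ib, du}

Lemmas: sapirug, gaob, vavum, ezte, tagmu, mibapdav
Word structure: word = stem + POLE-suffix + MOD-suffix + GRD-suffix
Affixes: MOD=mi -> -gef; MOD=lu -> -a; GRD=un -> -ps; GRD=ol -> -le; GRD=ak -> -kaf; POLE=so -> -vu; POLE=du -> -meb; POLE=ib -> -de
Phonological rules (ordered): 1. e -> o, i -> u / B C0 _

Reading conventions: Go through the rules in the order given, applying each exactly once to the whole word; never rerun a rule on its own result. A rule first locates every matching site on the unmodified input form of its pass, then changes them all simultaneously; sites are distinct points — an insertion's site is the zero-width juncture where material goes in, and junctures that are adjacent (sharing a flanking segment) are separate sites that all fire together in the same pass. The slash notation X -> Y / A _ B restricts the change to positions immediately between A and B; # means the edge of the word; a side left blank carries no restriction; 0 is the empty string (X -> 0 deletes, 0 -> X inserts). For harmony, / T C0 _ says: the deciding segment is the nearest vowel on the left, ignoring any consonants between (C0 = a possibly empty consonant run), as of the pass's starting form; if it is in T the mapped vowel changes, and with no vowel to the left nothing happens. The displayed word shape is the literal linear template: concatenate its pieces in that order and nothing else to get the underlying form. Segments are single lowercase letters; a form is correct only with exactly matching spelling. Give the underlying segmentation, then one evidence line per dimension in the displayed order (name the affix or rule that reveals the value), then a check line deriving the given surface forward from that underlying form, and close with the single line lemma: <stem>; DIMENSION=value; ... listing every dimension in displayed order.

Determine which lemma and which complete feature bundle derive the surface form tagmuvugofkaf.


underlying: tagmu-vu-gef-kaf
MOD=mi - signalled by the affix -gef
GRD=ak - signalled by the affix -kaf
POLE=so - signalled by the affix -vu
check: tagmuvugefkaf -> tagmuvugofkaf
lemma: tagmu; MOD=mi; GRD=ak; POLE=so


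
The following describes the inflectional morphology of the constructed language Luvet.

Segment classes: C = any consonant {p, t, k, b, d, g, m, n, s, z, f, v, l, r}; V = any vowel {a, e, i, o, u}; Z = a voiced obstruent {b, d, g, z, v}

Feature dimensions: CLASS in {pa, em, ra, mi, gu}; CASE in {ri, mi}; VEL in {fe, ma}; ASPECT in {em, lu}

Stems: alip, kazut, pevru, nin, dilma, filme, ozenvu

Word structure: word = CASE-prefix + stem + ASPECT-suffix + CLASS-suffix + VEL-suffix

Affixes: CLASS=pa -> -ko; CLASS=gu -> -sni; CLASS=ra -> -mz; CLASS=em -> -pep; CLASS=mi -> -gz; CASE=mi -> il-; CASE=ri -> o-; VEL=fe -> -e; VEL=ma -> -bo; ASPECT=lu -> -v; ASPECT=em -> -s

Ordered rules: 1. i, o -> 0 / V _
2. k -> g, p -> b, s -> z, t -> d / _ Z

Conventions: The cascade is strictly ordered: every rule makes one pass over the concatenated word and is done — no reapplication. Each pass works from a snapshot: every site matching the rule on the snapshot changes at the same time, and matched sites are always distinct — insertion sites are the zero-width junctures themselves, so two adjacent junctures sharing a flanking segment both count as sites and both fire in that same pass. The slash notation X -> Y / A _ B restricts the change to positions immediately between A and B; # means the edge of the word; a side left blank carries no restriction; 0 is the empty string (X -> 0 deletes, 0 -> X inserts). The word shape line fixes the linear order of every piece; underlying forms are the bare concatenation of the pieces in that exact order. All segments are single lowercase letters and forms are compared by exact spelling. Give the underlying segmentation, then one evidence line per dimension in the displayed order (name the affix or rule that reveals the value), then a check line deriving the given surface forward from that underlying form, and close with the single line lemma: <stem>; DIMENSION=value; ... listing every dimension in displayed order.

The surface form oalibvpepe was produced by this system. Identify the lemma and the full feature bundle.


underlying: o-alip-v-pep-e
CLASS=em - signalled by the affix -pep
CASE=ri - signalled by the affix o-
VEL=fe - signalled by the affix -e
ASPECT=lu - signalled by the affix -v
check: oalipvpepe -> oalipvpepe -> oalibvpepe
lemma: alip; CLASS=em; CASE=ri; VEL=fe; ASPECT=lu


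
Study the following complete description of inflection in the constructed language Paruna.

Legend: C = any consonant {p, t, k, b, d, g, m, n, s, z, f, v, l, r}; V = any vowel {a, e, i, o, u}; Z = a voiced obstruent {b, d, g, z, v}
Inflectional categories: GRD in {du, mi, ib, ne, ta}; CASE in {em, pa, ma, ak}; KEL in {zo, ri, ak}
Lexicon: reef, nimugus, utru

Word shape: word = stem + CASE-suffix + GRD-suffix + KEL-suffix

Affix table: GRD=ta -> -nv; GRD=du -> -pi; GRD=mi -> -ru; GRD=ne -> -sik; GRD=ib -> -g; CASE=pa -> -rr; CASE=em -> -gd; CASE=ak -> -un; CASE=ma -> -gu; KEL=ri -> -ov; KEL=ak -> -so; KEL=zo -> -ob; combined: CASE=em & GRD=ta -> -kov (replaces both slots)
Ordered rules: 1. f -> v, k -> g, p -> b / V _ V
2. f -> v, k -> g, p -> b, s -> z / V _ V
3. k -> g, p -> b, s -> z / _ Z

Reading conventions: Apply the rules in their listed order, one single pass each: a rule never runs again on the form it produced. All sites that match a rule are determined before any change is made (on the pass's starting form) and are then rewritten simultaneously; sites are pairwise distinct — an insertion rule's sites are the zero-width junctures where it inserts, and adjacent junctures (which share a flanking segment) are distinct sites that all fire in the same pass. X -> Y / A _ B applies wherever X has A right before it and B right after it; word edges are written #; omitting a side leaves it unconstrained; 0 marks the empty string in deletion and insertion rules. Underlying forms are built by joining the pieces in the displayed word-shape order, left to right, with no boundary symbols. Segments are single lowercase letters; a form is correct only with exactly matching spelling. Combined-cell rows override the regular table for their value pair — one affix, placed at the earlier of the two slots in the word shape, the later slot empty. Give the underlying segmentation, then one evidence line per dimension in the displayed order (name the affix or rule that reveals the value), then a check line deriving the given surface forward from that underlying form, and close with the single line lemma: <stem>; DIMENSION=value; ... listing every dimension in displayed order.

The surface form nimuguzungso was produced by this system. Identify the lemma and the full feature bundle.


underlying: nimugus-un-g-so
GRD=ib - signalled by the affix -g
CASE=ak - signalled by the affix -un
KEL=ak - signalled by the affix -so
check: nimugusungso -> nimugusungso -> nimuguzungso -> nimuguzungso
lemma: nimugus; GRD=ib; CASE=ak; KEL=ak


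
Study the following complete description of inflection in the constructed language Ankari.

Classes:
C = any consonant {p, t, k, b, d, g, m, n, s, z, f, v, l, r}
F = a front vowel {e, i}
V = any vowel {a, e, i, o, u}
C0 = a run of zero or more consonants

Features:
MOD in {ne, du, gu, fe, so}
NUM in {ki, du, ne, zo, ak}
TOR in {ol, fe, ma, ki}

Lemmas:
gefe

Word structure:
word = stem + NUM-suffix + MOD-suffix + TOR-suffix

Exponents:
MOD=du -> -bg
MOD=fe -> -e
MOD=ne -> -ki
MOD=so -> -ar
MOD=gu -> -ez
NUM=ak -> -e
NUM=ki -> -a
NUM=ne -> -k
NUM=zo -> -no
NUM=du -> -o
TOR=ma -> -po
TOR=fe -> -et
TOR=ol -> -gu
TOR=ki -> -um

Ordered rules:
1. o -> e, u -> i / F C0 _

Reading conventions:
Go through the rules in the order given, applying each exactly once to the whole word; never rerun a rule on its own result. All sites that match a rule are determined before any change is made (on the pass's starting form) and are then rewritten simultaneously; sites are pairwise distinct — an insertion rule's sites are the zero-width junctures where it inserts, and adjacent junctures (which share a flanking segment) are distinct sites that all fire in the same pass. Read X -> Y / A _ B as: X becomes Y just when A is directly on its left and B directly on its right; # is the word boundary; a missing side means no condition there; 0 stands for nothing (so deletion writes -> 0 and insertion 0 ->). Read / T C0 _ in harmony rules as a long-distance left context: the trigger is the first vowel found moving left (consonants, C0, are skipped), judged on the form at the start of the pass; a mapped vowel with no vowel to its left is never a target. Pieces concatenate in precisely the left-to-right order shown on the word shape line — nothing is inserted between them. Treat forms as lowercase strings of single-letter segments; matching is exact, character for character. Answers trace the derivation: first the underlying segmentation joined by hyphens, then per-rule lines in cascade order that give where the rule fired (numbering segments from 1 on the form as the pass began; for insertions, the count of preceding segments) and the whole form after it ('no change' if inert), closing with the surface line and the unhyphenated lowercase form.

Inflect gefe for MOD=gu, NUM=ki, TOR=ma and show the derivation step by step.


underlying: gefe-a-ez-po
1. o -> e, u -> i / F C0 _: fires at position(s) 9: gefeaezpe
surface: gefeaezpe


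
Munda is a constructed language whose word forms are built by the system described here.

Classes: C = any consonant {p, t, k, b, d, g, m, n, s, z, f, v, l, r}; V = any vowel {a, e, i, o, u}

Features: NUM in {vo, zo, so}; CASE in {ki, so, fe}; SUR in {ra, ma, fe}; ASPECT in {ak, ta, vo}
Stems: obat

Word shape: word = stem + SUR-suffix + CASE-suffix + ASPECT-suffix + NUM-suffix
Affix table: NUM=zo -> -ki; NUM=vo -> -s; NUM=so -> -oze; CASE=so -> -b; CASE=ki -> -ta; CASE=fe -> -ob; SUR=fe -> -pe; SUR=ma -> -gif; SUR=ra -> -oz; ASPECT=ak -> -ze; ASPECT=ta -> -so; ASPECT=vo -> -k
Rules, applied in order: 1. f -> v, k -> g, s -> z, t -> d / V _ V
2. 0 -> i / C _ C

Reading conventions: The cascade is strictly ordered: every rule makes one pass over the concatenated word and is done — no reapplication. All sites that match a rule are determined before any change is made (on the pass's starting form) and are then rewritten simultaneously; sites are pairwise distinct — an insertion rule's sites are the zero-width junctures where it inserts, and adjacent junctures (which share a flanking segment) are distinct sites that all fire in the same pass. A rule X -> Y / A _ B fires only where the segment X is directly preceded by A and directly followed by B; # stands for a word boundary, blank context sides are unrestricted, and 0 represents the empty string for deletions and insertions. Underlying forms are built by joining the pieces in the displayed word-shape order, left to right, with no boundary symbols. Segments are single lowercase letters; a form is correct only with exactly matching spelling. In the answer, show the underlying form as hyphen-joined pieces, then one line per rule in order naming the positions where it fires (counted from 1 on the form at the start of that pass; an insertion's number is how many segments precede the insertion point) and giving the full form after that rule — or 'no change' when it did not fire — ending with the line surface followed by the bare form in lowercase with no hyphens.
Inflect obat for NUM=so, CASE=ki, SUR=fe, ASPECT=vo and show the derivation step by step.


underlying: obat-pe-ta-k-oze
1. f -> v, k -> g, s -> z, t -> d / V _ V: fires at position(s) 7, 9: obatpedagoze
2. 0 -> i / C _ C: inserts after position(s) 4: obatipedagoze
surface: obatipedagoze


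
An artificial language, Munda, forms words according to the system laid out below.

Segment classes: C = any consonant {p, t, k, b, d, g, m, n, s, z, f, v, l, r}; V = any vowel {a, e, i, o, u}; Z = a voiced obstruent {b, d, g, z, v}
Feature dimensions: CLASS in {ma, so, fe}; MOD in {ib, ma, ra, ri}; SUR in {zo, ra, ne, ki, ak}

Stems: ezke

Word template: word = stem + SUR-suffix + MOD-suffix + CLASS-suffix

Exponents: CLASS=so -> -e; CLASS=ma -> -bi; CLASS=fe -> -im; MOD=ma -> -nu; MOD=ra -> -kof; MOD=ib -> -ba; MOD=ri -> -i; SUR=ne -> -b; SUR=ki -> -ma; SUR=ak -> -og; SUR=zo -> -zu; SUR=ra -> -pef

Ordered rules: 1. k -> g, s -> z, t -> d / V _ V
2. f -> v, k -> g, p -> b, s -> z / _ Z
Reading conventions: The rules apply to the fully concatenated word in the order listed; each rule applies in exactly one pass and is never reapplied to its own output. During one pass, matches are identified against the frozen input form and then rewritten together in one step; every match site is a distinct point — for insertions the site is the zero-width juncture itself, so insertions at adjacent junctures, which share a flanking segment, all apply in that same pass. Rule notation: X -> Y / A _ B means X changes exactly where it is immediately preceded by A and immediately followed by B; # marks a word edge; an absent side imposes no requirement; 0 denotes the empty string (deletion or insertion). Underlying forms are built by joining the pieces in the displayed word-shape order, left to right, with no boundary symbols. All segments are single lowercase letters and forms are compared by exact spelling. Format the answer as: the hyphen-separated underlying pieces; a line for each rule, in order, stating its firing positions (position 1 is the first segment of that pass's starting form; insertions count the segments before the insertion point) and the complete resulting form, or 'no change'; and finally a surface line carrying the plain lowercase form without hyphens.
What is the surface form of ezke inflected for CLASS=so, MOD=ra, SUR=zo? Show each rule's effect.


underlying: ezke-zu-kof-e
1. k -> g, s -> z, t -> d / V _ V: fires at position(s) 7: ezkezugofe
2. f -> v, k -> g, p -> b, s -> z / _ Z: no change
surface: ezkezugofe


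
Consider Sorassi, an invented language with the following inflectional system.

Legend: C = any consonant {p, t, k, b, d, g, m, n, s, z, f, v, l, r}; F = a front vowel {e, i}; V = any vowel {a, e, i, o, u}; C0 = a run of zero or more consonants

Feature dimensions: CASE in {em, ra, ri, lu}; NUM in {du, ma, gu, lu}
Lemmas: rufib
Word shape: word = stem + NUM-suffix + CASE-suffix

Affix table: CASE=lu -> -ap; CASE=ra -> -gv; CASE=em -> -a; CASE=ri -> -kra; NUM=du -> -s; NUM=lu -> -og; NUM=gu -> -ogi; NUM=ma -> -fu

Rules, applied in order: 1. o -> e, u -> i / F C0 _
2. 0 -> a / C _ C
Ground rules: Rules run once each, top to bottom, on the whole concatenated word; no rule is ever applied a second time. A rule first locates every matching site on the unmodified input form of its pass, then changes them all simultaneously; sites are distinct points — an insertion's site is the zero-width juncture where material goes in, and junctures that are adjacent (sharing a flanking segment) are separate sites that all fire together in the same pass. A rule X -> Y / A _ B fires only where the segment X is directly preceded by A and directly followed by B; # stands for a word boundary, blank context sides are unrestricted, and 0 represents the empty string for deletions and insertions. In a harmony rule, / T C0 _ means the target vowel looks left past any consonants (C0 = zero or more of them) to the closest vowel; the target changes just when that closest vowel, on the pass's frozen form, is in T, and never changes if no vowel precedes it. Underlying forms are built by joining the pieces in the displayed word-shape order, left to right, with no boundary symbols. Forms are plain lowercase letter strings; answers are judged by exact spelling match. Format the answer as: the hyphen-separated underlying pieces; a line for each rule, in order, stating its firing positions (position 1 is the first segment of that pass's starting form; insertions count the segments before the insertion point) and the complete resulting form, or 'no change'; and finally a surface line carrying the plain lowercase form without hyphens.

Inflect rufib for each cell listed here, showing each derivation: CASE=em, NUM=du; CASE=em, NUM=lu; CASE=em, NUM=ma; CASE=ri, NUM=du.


cell CASE=em, NUM=du:
underlying: rufib-s-a
1. o -> e, u -> i / F C0 _: no change
2. 0 -> a / C _ C: inserts after position(s) 5: rufibasa
surface: rufibasa

cell CASE=em, NUM=lu:
underlying: rufib-og-a
1. o -> e, u -> i / F C0 _: fires at position(s) 6: rufibega
2. 0 -> a / C _ C: no change
surface: rufibega

cell CASE=em, NUM=ma:
underlying: rufib-fu-a
1. o -> e, u -> i / F C0 _: fires at position(s) 7: rufibfia
2. 0 -> a / C _ C: inserts after position(s) 5: rufibafia
surface: rufibafia

cell CASE=ri, NUM=du:
underlying: rufib-s-kra
1. o -> e, u -> i / F C0 _: no change
2. 0 -> a / C _ C: inserts after position(s) 5, 6, 7: rufibasakara
surface: rufibasakara


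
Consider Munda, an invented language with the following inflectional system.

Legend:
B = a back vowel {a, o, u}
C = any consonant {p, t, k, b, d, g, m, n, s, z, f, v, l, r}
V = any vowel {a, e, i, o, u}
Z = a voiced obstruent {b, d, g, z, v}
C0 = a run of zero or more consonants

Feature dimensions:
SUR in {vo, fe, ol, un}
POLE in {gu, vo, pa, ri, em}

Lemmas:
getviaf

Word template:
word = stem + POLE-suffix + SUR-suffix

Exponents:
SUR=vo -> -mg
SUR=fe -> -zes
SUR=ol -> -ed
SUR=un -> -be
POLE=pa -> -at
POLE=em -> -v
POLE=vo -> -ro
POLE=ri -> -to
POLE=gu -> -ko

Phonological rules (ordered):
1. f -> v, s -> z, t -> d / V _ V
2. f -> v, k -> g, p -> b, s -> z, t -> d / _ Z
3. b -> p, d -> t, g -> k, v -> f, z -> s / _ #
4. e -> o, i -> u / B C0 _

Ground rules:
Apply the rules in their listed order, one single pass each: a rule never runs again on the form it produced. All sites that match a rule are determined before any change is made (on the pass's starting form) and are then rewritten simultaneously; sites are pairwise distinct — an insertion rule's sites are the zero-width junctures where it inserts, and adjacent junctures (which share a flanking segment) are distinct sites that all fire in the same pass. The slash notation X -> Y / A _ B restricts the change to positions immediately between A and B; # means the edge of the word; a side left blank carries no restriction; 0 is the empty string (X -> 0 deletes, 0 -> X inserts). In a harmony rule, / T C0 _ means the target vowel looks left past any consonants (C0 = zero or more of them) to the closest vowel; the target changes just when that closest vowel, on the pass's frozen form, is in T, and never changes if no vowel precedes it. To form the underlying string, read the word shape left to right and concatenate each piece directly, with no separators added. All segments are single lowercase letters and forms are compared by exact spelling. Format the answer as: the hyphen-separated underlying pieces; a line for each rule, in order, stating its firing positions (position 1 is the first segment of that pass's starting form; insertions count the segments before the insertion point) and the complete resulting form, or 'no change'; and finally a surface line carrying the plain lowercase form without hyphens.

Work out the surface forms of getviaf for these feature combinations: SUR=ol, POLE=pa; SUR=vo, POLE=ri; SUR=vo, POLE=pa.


cell SUR=ol, POLE=pa:
underlying: getviaf-at-ed
1. f -> v, s -> z, t -> d / V _ V: fires at position(s) 7, 9: getviavaded
2. f -> v, k -> g, p -> b, s -> z, t -> d / _ Z: fires at position(s) 3: gedviavaded
3. b -> p, d -> t, g -> k, v -> f, z -> s / _ #: fires at position(s) 11: gedviavadet
4. e -> o, i -> u / B C0 _: fires at position(s) 10: gedviavadot
surface: gedviavadot

cell SUR=vo, POLE=ri:
underlying: getviaf-to-mg
1. f -> v, s -> z, t -> d / V _ V: no change
2. f -> v, k -> g, p -> b, s -> z, t -> d / _ Z: fires at position(s) 3: gedviaftomg
3. b -> p, d -> t, g -> k, v -> f, z -> s / _ #: fires at position(s) 11: gedviaftomk
4. e -> o, i -> u / B C0 _: no change
surface: gedviaftomk

cell SUR=vo, POLE=pa:
underlying: getviaf-at-mg
1. f -> v, s -> z, t -> d / V _ V: fires at position(s) 7: getviavatmg
2. f -> v, k -> g, p -> b, s -> z, t -> d / _ Z: fires at position(s) 3: gedviavatmg
3. b -> p, d -> t, g -> k, v -> f, z -> s / _ #: fires at position(s) 11: gedviavatmk
4. e -> o, i -> u / B C0 _: no change
surface: gedviavatmk


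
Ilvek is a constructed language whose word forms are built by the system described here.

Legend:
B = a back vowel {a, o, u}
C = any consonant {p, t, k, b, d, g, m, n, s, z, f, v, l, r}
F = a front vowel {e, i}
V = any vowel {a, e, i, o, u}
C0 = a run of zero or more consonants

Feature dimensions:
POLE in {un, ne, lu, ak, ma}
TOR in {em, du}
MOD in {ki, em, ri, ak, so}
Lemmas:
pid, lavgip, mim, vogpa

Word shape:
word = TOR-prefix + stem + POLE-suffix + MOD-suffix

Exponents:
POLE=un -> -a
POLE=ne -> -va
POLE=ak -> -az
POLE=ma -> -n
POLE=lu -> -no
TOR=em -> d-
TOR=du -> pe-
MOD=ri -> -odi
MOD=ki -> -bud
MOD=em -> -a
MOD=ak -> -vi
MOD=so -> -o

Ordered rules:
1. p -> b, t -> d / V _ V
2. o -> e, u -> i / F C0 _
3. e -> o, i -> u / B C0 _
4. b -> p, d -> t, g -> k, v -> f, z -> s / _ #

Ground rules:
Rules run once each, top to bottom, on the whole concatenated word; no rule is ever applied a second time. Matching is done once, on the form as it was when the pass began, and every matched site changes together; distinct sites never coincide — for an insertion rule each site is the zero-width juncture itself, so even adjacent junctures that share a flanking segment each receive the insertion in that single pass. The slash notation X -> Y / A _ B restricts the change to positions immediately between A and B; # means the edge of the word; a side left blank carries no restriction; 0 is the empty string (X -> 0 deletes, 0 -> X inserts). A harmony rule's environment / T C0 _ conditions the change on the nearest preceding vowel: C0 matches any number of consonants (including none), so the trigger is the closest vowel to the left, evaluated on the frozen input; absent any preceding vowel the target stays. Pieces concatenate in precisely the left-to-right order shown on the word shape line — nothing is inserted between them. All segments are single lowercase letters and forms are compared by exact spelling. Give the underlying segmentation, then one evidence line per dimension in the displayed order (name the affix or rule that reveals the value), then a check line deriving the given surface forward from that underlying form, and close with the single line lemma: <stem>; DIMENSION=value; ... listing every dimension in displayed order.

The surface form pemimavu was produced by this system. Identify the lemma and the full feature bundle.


underlying: pe-mim-a-vi
POLE=un - signalled by the affix -a
TOR=du - signalled by the affix pe-
MOD=ak - signalled by the affix -vi
check: pemimavi -> pemimavi -> pemimavi -> pemimavu -> pemimavu
lemma: mim; POLE=un; TOR=du; MOD=ak


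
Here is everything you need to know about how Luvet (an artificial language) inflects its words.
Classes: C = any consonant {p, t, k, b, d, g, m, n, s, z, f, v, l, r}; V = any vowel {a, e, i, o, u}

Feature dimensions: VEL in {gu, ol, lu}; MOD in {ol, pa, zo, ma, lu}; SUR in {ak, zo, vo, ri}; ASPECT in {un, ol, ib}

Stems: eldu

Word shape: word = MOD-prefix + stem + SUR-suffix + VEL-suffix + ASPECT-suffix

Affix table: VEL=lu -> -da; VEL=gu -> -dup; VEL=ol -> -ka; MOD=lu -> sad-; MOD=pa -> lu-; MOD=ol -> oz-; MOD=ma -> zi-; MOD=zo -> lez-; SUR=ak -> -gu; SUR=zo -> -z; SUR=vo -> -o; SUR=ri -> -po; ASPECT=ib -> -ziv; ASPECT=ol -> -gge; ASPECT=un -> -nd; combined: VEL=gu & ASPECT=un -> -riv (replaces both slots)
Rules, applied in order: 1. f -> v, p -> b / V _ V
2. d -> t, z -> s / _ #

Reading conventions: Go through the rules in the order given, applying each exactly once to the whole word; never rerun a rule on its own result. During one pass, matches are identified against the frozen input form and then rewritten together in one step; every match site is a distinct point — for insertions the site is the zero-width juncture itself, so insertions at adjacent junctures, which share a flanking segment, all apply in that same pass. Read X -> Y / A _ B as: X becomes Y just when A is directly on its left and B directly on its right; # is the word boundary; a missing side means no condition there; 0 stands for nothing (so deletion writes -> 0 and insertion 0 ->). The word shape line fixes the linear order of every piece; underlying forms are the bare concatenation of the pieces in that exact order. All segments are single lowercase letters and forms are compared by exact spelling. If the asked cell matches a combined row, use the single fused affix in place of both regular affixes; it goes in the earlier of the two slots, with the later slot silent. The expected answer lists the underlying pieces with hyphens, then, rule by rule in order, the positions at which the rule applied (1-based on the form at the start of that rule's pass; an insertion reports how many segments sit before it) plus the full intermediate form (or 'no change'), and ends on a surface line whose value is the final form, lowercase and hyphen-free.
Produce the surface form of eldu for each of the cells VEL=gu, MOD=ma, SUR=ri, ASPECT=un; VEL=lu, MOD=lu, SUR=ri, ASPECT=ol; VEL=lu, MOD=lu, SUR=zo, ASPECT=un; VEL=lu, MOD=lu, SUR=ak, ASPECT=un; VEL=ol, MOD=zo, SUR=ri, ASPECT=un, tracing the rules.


cell VEL=gu, MOD=ma, SUR=ri, ASPECT=un:
underlying: zi-eldu-po-riv
1. f -> v, p -> b / V _ V: fires at position(s) 7: zielduboriv
2. d -> t, z -> s / _ #: no change
surface: zielduboriv

cell VEL=lu, MOD=lu, SUR=ri, ASPECT=ol:
underlying: sad-eldu-po-da-gge
1. f -> v, p -> b / V _ V: fires at position(s) 8: sadeldubodagge
2. d -> t, z -> s / _ #: no change
surface: sadeldubodagge

cell VEL=lu, MOD=lu, SUR=zo, ASPECT=un:
underlying: sad-eldu-z-da-nd
1. f -> v, p -> b / V _ V: no change
2. d -> t, z -> s / _ #: fires at position(s) 12: sadelduzdant
surface: sadelduzdant

cell VEL=lu, MOD=lu, SUR=ak, ASPECT=un:
underlying: sad-eldu-gu-da-nd
1. f -> v, p -> b / V _ V: no change
2. d -> t, z -> s / _ #: fires at position(s) 13: sadeldugudant
surface: sadeldugudant

cell VEL=ol, MOD=zo, SUR=ri, ASPECT=un:
underlying: lez-eldu-po-ka-nd
1. f -> v, p -> b / V _ V: fires at position(s) 8: lezeldubokand
2. d -> t, z -> s / _ #: fires at position(s) 13: lezeldubokant
surface: lezeldubokant


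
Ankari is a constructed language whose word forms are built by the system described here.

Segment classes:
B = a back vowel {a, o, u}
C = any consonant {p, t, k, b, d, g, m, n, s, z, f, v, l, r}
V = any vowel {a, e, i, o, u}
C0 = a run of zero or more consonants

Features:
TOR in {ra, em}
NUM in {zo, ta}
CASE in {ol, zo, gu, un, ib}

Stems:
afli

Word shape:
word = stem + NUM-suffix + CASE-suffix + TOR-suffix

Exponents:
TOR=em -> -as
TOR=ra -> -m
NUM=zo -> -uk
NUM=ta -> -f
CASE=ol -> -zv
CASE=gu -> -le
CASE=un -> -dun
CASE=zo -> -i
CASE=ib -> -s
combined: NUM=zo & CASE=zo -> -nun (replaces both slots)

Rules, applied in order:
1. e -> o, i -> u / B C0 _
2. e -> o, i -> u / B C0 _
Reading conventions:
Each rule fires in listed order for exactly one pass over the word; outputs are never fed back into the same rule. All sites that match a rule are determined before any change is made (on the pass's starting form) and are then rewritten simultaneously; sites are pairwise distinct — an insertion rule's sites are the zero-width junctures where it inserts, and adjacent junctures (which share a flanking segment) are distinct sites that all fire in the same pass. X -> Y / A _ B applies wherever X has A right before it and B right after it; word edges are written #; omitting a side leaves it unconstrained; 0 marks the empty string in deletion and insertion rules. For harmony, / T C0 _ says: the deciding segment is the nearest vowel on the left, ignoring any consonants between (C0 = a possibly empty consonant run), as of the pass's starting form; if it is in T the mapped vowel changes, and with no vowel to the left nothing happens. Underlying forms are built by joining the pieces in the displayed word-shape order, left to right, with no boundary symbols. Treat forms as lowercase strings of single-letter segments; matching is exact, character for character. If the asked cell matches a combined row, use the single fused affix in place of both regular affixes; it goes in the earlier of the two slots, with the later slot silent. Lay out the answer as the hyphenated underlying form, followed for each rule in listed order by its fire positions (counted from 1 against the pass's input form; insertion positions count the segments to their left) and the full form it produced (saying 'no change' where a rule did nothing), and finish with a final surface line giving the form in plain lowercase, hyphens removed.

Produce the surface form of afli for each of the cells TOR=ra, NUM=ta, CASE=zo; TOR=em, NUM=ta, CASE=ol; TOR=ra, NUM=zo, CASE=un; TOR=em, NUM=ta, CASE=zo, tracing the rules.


cell TOR=ra, NUM=ta, CASE=zo:
underlying: afli-f-i-m
1. e -> o, i -> u / B C0 _: fires at position(s) 4: aflufim
2. e -> o, i -> u / B C0 _: fires at position(s) 6: aflufum
surface: aflufum

cell TOR=em, NUM=ta, CASE=ol:
underlying: afli-f-zv-as
1. e -> o, i -> u / B C0 _: fires at position(s) 4: aflufzvas
2. e -> o, i -> u / B C0 _: no change
surface: aflufzvas

cell TOR=ra, NUM=zo, CASE=un:
underlying: afli-uk-dun-m
1. e -> o, i -> u / B C0 _: fires at position(s) 4: afluukdunm
2. e -> o, i -> u / B C0 _: no change
surface: afluukdunm

cell TOR=em, NUM=ta, CASE=zo:
underlying: afli-f-i-as
1. e -> o, i -> u / B C0 _: fires at position(s) 4: aflufias
2. e -> o, i -> u / B C0 _: fires at position(s) 6: aflufuas
surface: aflufuas


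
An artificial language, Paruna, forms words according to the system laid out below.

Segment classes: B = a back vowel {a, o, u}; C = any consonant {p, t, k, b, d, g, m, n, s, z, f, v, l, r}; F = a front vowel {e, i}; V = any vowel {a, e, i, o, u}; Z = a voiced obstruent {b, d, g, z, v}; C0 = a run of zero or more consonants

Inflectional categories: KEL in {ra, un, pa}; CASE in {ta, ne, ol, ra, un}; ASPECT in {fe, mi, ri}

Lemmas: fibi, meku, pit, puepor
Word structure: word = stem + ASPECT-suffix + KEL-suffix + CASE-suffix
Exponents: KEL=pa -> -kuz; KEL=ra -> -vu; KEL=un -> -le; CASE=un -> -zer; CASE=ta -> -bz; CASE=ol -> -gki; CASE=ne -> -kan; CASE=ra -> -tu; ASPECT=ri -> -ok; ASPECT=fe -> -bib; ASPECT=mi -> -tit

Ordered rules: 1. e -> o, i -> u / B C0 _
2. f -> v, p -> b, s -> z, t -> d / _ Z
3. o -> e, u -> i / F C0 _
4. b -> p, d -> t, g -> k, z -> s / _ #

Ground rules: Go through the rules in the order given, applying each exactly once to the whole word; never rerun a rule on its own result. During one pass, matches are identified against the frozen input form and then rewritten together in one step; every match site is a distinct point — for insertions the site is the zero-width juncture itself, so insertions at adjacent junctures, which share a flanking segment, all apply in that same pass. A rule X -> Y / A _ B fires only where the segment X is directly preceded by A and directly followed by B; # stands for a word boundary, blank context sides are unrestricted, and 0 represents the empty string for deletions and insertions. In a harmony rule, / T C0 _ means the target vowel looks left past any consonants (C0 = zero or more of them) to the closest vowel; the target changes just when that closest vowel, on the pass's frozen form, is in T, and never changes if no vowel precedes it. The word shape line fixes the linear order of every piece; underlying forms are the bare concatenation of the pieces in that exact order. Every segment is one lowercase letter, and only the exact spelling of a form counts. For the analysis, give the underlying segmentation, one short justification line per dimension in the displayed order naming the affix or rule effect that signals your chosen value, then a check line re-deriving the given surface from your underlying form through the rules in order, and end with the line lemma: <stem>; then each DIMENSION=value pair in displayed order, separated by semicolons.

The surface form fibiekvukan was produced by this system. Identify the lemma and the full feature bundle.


underlying: fibi-ok-vu-kan
KEL=ra - signalled by the affix -vu
CASE=ne - signalled by the affix -kan
ASPECT=ri - signalled by the affix -ok
check: fibiokvukan -> fibiokvukan -> fibiokvukan -> fibiekvukan -> fibiekvukan
lemma: fibi; KEL=ra; CASE=ne; ASPECT=ri


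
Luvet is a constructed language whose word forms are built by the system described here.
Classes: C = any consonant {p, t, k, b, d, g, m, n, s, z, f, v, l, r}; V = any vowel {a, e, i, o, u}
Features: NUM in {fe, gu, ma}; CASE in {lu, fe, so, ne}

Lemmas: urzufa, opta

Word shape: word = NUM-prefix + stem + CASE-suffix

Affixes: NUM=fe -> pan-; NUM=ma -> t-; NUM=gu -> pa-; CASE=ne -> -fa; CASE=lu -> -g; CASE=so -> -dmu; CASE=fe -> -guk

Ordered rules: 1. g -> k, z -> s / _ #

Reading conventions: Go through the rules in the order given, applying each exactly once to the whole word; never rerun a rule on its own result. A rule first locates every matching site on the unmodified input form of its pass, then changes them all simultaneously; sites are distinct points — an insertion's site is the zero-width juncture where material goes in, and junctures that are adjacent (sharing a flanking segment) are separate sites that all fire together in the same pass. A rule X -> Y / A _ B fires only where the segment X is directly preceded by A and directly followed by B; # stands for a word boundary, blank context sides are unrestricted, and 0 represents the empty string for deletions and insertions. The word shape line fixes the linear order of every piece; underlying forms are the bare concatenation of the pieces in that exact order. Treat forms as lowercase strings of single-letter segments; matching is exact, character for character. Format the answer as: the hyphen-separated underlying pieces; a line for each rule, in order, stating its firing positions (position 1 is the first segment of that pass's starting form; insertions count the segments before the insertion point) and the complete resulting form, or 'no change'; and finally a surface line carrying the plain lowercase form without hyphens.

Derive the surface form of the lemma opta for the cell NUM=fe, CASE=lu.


underlying: pan-opta-g
1. g -> k, z -> s / _ #: fires at position(s) 8: panoptak
surface: panoptak


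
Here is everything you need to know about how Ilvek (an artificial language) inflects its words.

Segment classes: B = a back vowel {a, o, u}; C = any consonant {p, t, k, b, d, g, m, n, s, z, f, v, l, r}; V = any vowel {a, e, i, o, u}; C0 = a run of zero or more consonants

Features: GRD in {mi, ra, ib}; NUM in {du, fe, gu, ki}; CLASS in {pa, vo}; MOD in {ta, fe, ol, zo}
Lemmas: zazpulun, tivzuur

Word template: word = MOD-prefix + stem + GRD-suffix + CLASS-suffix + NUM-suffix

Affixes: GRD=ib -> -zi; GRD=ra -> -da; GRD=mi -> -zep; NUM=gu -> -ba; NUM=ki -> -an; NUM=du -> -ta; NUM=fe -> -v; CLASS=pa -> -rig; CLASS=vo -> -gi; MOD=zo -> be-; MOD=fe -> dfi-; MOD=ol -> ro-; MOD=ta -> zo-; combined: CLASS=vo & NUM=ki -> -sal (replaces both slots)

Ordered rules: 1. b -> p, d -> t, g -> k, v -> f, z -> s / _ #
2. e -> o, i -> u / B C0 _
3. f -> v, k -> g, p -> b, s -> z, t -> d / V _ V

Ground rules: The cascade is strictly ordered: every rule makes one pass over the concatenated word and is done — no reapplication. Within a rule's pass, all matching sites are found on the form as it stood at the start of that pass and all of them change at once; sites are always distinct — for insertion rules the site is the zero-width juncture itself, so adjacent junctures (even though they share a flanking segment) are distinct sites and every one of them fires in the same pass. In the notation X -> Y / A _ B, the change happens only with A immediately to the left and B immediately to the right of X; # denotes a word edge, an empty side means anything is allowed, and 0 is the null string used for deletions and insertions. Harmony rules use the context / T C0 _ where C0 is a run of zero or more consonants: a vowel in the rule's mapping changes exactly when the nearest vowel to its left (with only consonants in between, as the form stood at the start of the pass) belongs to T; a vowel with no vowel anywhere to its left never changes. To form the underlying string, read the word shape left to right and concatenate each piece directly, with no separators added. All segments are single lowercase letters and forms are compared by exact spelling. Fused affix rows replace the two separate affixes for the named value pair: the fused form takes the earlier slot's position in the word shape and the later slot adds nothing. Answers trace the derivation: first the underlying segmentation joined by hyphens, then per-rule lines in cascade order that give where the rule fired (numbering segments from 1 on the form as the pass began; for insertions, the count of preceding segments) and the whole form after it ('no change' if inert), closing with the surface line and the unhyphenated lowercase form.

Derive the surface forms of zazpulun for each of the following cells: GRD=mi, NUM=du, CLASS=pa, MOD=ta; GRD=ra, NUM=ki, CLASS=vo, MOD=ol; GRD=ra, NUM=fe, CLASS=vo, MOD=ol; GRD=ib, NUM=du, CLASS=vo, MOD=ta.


cell GRD=mi, NUM=du, CLASS=pa, MOD=ta:
underlying: zo-zazpulun-zep-rig-ta
1. b -> p, d -> t, g -> k, v -> f, z -> s / _ #: no change
2. e -> o, i -> u / B C0 _: fires at position(s) 12: zozazpulunzoprigta
3. f -> v, k -> g, p -> b, s -> z, t -> d / V _ V: no change
surface: zozazpulunzoprigta

cell GRD=ra, NUM=ki, CLASS=vo, MOD=ol:
underlying: ro-zazpulun-da-sal
1. b -> p, d -> t, g -> k, v -> f, z -> s / _ #: no change
2. e -> o, i -> u / B C0 _: no change
3. f -> v, k -> g, p -> b, s -> z, t -> d / V _ V: fires at position(s) 13: rozazpulundazal
surface: rozazpulundazal

cell GRD=ra, NUM=fe, CLASS=vo, MOD=ol:
underlying: ro-zazpulun-da-gi-v
1. b -> p, d -> t, g -> k, v -> f, z -> s / _ #: fires at position(s) 15: rozazpulundagif
2. e -> o, i -> u / B C0 _: fires at position(s) 14: rozazpulundaguf
3. f -> v, k -> g, p -> b, s -> z, t -> d / V _ V: no change
surface: rozazpulundaguf

cell GRD=ib, NUM=du, CLASS=vo, MOD=ta:
underlying: zo-zazpulun-zi-gi-ta
1. b -> p, d -> t, g -> k, v -> f, z -> s / _ #: no change
2. e -> o, i -> u / B C0 _: fires at position(s) 12: zozazpulunzugita
3. f -> v, k -> g, p -> b, s -> z, t -> d / V _ V: fires at position(s) 15: zozazpulunzugida
surface: zozazpulunzugida
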